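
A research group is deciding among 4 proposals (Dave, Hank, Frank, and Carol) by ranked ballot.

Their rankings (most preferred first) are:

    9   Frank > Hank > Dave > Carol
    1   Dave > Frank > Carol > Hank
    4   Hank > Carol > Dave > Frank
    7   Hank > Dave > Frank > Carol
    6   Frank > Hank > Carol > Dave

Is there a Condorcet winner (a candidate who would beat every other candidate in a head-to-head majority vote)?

Yes

Head-to-head results (27 voters total):
Dave vs Hank: Hank wins 26–1.
Dave vs Frank: Frank wins 15–12.
Dave vs Carol: Dave wins 17–10.
Hank vs Frank: Frank wins 16–11.
Hank vs Carol: Hank wins 26–1.
Frank vs Carol: Frank wins 23–4.
Frank beats each rival — Dave (15–12), Hank (16–11), Carol (23–4) — so Frank is the Condorcet winner.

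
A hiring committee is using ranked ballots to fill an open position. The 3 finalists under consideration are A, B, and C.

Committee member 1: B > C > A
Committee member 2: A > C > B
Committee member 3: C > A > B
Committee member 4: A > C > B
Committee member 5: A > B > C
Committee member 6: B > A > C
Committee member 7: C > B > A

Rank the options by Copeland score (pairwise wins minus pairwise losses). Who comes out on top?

Pairwise results:
  A vs B: A wins 4–3.
  A vs C: A wins 4–3.
  B vs C: C wins 4–3.
Copeland scores (wins − losses):
  A: 2 − 0 = 2
  B: 0 − 2 = -2
  C: 1 − 1 = 0
A has the best Copeland score.

A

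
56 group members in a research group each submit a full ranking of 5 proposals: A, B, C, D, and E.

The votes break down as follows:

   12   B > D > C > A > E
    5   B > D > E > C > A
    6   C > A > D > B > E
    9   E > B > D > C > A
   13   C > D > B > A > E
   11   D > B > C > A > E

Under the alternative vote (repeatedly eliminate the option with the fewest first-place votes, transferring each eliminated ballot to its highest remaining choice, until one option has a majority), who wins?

B

Round 1: C 19, B 17, D 11, E 9, A 0. A has the fewest and is eliminated.
Round 2: C 19, B 17, D 11, E 9. E has the fewest and is eliminated.
Round 3: B 26, C 19, D 11. D has the fewest and is eliminated.
Round 4: B 37, C 19. B has a majority.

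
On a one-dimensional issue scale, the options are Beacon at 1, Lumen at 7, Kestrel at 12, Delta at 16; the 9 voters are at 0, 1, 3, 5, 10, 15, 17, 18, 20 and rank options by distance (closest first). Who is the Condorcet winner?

With single-peaked preferences on a line, the Condorcet winner is the candidate closest to the median voter.
The median voter (position 10) is closest to Kestrel at 12.
Check: Kestrel vs Beacon — voters closer to Kestrel: 5 of 9.

Kestrel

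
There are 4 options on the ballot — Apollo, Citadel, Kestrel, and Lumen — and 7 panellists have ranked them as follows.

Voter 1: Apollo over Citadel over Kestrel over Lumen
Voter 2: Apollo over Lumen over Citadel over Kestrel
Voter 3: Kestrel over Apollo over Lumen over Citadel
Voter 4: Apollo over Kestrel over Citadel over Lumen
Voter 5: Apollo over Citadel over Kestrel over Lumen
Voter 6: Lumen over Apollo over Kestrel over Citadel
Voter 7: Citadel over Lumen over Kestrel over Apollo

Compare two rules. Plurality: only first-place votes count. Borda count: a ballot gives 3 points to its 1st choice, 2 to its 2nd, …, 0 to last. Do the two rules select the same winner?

Yes

Plurality first-place counts: Apollo 4, Citadel 1, Kestrel 1, Lumen 1 → Apollo.
Borda totals: Apollo 16, Citadel 9, Kestrel 9, Lumen 8 → Apollo.
The two rules agree on Apollo.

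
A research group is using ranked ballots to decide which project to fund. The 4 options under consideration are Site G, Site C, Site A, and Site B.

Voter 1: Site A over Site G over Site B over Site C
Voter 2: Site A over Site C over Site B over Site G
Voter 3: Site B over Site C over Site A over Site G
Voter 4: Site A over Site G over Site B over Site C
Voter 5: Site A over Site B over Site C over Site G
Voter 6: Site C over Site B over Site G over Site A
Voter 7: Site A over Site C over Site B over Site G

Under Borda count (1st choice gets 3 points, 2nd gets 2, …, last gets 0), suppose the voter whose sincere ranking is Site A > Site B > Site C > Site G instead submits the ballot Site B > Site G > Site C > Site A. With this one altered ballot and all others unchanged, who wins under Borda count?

Borda totals with the altered ballot: Site G 7, Site C 10, Site A 13, Site B 12.
The winner is unchanged: still Site A.

Site A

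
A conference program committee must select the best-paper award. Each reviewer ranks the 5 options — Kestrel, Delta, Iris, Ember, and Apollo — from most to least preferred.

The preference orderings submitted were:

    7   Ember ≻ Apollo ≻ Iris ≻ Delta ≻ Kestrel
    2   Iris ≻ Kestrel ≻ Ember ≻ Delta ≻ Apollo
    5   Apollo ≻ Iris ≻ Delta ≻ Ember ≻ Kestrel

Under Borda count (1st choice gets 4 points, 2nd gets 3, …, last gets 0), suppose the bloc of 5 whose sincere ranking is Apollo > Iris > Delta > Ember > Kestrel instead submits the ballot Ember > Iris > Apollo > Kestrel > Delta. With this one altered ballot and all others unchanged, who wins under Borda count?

Ember

Borda totals with the altered ballot: Kestrel 11, Delta 9, Iris 37, Ember 52, Apollo 31.
The switch changes the winner from Apollo to Ember.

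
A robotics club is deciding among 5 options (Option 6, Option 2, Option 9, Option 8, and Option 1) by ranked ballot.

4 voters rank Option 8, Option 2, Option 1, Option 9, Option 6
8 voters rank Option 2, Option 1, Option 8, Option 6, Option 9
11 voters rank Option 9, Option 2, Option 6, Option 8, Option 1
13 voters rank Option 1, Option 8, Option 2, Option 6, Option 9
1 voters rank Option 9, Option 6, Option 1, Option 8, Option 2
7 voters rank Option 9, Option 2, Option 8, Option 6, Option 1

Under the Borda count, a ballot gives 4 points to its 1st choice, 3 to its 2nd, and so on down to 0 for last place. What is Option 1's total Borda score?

86

Borda scores:
  Option 6: 4·0 + 8·1 + 11·2 + 13·1 + 3 + 7·1 = 53
  Option 2: 4·3 + 8·4 + 11·3 + 13·2 + 0 + 7·3 = 124
  Option 9: 4·1 + 8·0 + 11·4 + 13·0 + 4 + 7·4 = 80
  Option 8: 4·4 + 8·2 + 11·1 + 13·3 + 1 + 7·2 = 97
  Option 1: 4·2 + 8·3 + 11·0 + 13·4 + 2 + 7·0 = 86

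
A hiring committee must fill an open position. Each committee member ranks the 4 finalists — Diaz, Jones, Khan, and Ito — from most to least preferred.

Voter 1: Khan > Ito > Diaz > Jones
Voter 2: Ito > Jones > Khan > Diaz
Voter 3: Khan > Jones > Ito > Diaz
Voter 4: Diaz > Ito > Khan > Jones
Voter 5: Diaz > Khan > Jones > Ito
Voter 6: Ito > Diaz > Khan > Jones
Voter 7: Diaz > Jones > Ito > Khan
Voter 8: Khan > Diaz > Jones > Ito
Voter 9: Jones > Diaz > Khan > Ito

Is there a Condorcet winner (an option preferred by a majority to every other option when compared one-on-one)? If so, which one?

Diaz

Head-to-head results (9 voters total):
Diaz vs Jones: Diaz wins 6–3.
Diaz vs Khan: Diaz wins 5–4.
Diaz vs Ito: Diaz wins 5–4.
Jones vs Khan: Khan wins 6–3.
Jones vs Ito: Jones wins 5–4.
Khan vs Ito: Khan wins 5–4.
Diaz beats each rival — Jones (6–3), Khan (5–4), Ito (5–4) — so Diaz is the Condorcet winner.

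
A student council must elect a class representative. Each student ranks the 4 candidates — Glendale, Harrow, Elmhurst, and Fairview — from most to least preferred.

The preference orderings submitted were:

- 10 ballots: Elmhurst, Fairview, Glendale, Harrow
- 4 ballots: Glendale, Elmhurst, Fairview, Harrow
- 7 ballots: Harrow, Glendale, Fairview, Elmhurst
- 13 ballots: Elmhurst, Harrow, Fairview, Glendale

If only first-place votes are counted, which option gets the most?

Elmhurst

First-place vote totals:
  Glendale: 4
  Harrow: 7
  Elmhurst: 23
  Fairview: 0
Elmhurst has the most first-place votes.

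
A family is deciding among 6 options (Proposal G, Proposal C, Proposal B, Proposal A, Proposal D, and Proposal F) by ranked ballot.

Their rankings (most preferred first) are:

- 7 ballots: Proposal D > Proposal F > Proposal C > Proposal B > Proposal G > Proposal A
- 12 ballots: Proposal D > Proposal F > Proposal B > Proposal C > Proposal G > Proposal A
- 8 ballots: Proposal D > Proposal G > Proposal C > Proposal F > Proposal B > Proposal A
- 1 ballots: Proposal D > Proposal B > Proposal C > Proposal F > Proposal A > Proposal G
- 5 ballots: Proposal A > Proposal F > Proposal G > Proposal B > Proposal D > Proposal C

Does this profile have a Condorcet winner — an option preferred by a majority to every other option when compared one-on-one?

Head-to-head results (33 voters total):
Proposal G vs Proposal C: Proposal C wins 20–13.
Proposal G vs Proposal B: Proposal B wins 20–13.
Proposal G vs Proposal A: Proposal G wins 27–6.
Proposal G vs Proposal D: Proposal D wins 28–5.
Proposal G vs Proposal F: Proposal F wins 25–8.
Proposal C vs Proposal B: Proposal B wins 18–15.
Proposal C vs Proposal A: Proposal C wins 28–5.
Proposal C vs Proposal D: Proposal D wins 33–0.
Proposal C vs Proposal F: Proposal F wins 24–9.
Proposal B vs Proposal A: Proposal B wins 28–5.
Proposal B vs Proposal D: Proposal D wins 28–5.
Proposal B vs Proposal F: Proposal F wins 32–1.
Proposal A vs Proposal D: Proposal D wins 28–5.
Proposal A vs Proposal F: Proposal F wins 28–5.
Proposal D vs Proposal F: Proposal D wins 28–5.
Proposal D beats each rival — Proposal G (28–5), Proposal C (33–0), Proposal B (28–5), Proposal A (28–5), Proposal F (28–5) — so Proposal D is the Condorcet winner.

Yes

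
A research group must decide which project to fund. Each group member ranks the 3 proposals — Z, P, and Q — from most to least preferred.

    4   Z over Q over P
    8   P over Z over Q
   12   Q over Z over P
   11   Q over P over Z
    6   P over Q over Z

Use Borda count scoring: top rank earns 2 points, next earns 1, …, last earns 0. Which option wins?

Q

Borda scores:
  Z: 4·2 + 8·1 + 12·1 + 11·0 + 6·0 = 28
  P: 4·0 + 8·2 + 12·0 + 11·1 + 6·2 = 39
  Q: 4·1 + 8·0 + 12·2 + 11·2 + 6·1 = 56
Q has the highest total.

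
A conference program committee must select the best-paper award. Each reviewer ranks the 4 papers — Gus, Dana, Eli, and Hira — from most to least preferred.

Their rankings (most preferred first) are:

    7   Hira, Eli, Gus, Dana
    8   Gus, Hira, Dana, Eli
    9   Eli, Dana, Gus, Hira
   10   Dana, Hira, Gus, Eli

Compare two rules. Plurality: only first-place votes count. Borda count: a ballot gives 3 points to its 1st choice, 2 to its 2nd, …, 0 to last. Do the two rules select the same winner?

Plurality first-place counts: Gus 8, Dana 10, Eli 9, Hira 7 → Dana.
Borda totals: Gus 50, Dana 56, Eli 41, Hira 57 → Hira.
The two rules disagree: plurality picks Dana, Borda picks Hira.

No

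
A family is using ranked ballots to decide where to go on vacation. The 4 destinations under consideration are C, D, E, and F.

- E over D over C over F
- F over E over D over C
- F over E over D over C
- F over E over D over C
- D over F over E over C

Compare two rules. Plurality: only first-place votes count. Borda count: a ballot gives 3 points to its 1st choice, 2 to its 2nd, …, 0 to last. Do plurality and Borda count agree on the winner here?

Plurality first-place counts: C 0, D 1, E 1, F 3 → F.
Borda totals: C 1, D 8, E 10, F 11 → F.
The two rules agree on F.

Yes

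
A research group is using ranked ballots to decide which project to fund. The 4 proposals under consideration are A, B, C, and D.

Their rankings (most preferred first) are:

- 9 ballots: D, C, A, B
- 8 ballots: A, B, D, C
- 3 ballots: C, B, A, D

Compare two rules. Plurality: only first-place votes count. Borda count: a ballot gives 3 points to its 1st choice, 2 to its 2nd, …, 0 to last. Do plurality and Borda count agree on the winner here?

No

Plurality first-place counts: A 8, B 0, C 3, D 9 → D.
Borda totals: A 36, B 22, C 27, D 35 → A.
The two rules disagree: plurality picks D, Borda picks A.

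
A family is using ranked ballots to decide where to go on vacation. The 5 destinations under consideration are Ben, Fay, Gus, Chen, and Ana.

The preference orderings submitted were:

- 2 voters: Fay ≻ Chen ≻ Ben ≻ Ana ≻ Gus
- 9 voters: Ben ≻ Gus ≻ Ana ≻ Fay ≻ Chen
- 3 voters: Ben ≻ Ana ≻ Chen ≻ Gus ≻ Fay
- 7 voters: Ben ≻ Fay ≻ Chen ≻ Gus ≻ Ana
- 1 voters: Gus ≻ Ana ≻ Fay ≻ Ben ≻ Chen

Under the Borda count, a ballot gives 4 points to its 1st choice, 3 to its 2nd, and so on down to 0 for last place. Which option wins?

Borda scores:
  Ben: 2·2 + 9·4 + 3·4 + 7·4 + 1 = 81
  Fay: 2·4 + 9·1 + 3·0 + 7·3 + 2 = 40
  Gus: 2·0 + 9·3 + 3·1 + 7·1 + 4 = 41
  Chen: 2·3 + 9·0 + 3·2 + 7·2 + 0 = 26
  Ana: 2·1 + 9·2 + 3·3 + 7·0 + 3 = 32
Ben has the highest total.

Ben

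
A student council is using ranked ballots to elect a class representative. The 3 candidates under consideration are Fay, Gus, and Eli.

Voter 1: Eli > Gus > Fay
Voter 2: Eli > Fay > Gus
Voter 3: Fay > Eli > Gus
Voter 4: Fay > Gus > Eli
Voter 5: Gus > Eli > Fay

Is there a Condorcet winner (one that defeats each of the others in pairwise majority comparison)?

Head-to-head results (5 voters total):
Fay vs Gus: Fay wins 3–2.
Fay vs Eli: Eli wins 3–2.
Gus vs Eli: Eli wins 3–2.
Eli beats each rival — Fay (3–2), Gus (3–2) — so Eli is the Condorcet winner.

Yes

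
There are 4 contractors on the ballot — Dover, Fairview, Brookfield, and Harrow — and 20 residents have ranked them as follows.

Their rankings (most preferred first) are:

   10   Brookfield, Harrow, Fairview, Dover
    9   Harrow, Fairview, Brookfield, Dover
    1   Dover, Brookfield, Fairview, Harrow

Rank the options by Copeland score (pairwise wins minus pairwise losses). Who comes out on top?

Pairwise results:
  Dover vs Fairview: Fairview wins 19–1.
  Dover vs Brookfield: Brookfield wins 19–1.
  Dover vs Harrow: Harrow wins 19–1.
  Fairview vs Brookfield: Brookfield wins 11–9.
  Fairview vs Harrow: Harrow wins 19–1.
  Brookfield vs Harrow: Brookfield wins 11–9.
Copeland scores (wins − losses):
  Dover: 0 − 3 = -3
  Fairview: 1 − 2 = -1
  Brookfield: 3 − 0 = 3
  Harrow: 2 − 1 = 1
Brookfield has the best Copeland score.

Brookfield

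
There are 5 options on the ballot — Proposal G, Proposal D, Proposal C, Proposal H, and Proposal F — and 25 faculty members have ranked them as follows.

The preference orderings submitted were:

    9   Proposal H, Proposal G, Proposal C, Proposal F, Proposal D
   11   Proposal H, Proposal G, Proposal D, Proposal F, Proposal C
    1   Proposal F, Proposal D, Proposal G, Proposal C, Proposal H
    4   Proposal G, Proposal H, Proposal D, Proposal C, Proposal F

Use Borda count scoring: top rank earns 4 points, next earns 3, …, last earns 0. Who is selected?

Proposal H

Borda scores:
  Proposal G: 9·3 + 11·3 + 2 + 4·4 = 78
  Proposal D: 9·0 + 11·2 + 3 + 4·2 = 33
  Proposal C: 9·2 + 11·0 + 1 + 4·1 = 23
  Proposal H: 9·4 + 11·4 + 0 + 4·3 = 92
  Proposal F: 9·1 + 11·1 + 4 + 4·0 = 24
Proposal H has the highest total.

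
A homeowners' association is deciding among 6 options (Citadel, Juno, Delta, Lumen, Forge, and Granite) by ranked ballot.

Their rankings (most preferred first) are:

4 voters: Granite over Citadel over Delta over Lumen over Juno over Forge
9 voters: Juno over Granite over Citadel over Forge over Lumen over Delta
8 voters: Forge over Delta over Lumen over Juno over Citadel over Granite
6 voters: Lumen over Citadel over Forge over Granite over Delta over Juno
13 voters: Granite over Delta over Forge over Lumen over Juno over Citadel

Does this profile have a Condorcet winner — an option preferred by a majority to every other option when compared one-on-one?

Yes

Head-to-head results (40 voters total):
Citadel vs Juno: Juno wins 30–10.
Citadel vs Delta: Delta wins 21–19.
Citadel vs Lumen: Lumen wins 27–13.
Citadel vs Forge: Forge wins 21–19.
Citadel vs Granite: Granite wins 26–14.
Juno vs Delta: Delta wins 31–9.
Juno vs Lumen: Lumen wins 31–9.
Juno vs Forge: Forge wins 27–13.
Juno vs Granite: Granite wins 23–17.
Delta vs Lumen: Delta wins 25–15.
Delta vs Forge: Forge wins 23–17.
Delta vs Granite: Granite wins 32–8.
Lumen vs Forge: Forge wins 30–10.
Lumen vs Granite: Granite wins 26–14.
Forge vs Granite: Granite wins 26–14.
Granite beats each rival — Citadel (26–14), Juno (23–17), Delta (32–8), Lumen (26–14), Forge (26–14) — so Granite is the Condorcet winner.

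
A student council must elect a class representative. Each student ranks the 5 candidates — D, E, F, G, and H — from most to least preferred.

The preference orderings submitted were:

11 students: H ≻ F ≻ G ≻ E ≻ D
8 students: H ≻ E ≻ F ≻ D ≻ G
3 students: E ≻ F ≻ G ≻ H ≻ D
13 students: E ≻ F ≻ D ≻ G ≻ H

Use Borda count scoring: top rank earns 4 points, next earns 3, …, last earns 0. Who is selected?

Borda scores:
  D: 11·0 + 8·1 + 3·0 + 13·2 = 34
  E: 11·1 + 8·3 + 3·4 + 13·4 = 99
  F: 11·3 + 8·2 + 3·3 + 13·3 = 97
  G: 11·2 + 8·0 + 3·2 + 13·1 = 41
  H: 11·4 + 8·4 + 3·1 + 13·0 = 79
E has the highest total.

E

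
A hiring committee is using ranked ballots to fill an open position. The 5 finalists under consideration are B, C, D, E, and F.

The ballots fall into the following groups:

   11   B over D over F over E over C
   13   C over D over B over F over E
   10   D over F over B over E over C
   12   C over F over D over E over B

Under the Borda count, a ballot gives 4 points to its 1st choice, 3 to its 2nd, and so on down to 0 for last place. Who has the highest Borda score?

D

Borda scores:
  B: 11·4 + 13·2 + 10·2 + 12·0 = 90
  C: 11·0 + 13·4 + 10·0 + 12·4 = 100
  D: 11·3 + 13·3 + 10·4 + 12·2 = 136
  E: 11·1 + 13·0 + 10·1 + 12·1 = 33
  F: 11·2 + 13·1 + 10·3 + 12·3 = 101
D has the highest total.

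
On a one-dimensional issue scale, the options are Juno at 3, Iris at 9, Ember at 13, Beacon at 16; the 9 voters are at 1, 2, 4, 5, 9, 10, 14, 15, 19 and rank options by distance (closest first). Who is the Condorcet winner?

With single-peaked preferences on a line, the Condorcet winner is the candidate closest to the median voter.
The median voter (position 9) is closest to Iris at 9.
Check: Iris vs Beacon — voters closer to Iris: 6 of 9.

Iris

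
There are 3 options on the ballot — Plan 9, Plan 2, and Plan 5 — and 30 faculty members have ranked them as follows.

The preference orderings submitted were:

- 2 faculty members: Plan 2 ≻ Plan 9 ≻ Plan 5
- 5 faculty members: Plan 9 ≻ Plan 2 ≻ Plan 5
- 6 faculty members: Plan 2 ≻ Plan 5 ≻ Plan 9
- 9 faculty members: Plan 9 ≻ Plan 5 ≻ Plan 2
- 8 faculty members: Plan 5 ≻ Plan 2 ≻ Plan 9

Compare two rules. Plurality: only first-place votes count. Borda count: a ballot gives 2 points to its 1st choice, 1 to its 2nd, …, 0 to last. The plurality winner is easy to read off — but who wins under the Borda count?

Plurality first-place counts: Plan 9 14, Plan 2 8, Plan 5 8 → Plan 9.
Borda totals: Plan 9 30, Plan 2 29, Plan 5 31 → Plan 5.

Plan 5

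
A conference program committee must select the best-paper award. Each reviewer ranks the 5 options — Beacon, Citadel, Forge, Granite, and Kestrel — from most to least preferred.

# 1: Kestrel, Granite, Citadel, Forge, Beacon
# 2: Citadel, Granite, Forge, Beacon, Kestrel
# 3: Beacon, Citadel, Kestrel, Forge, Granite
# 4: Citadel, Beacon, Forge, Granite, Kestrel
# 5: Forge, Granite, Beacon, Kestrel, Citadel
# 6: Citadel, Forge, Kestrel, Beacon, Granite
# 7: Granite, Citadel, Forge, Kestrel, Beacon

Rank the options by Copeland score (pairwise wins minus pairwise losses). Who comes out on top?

Citadel

Pairwise results:
  Beacon vs Citadel: Citadel wins 5–2.
  Beacon vs Forge: Forge wins 5–2.
  Beacon vs Granite: Granite wins 4–3.
  Beacon vs Kestrel: Beacon wins 4–3.
  Citadel vs Forge: Citadel wins 6–1.
  Citadel vs Granite: Citadel wins 4–3.
  Citadel vs Kestrel: Citadel wins 5–2.
  Forge vs Granite: Forge wins 4–3.
  Forge vs Kestrel: Forge wins 5–2.
  Granite vs Kestrel: Granite wins 4–3.
Copeland scores (wins − losses):
  Beacon: 1 − 3 = -2
  Citadel: 4 − 0 = 4
  Forge: 3 − 1 = 2
  Granite: 2 − 2 = 0
  Kestrel: 0 − 4 = -4
Citadel has the best Copeland score.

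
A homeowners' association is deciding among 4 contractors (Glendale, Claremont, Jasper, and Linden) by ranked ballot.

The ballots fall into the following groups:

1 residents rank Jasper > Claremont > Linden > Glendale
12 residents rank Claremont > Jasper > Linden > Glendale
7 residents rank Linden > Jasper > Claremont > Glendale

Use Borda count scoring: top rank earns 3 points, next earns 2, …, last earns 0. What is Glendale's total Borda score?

0

Borda scores:
  Glendale: 0 + 12·0 + 7·0 = 0
  Claremont: 2 + 12·3 + 7·1 = 45
  Jasper: 3 + 12·2 + 7·2 = 41
  Linden: 1 + 12·1 + 7·3 = 34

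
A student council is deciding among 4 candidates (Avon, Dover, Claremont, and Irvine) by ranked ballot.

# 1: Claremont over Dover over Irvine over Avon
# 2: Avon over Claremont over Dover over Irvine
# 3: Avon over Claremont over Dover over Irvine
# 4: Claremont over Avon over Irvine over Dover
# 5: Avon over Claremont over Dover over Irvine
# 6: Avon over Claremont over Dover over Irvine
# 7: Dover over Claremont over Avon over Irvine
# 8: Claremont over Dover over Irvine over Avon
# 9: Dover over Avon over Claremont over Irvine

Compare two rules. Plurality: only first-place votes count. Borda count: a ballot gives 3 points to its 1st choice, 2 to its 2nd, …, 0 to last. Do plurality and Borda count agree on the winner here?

No

Plurality first-place counts: Avon 4, Dover 2, Claremont 3, Irvine 0 → Avon.
Borda totals: Avon 17, Dover 14, Claremont 20, Irvine 3 → Claremont.
The two rules disagree: plurality picks Avon, Borda picks Claremont.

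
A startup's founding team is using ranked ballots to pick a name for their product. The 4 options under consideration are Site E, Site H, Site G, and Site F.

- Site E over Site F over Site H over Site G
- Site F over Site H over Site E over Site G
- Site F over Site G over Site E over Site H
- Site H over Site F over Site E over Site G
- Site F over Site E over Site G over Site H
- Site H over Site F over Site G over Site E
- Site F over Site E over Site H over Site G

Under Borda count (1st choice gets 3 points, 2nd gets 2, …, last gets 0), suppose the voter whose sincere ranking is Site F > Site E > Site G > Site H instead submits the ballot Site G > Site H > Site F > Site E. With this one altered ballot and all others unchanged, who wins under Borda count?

Site F

Borda totals with the altered ballot: Site E 8, Site H 12, Site G 6, Site F 16.
The winner is unchanged: still Site F.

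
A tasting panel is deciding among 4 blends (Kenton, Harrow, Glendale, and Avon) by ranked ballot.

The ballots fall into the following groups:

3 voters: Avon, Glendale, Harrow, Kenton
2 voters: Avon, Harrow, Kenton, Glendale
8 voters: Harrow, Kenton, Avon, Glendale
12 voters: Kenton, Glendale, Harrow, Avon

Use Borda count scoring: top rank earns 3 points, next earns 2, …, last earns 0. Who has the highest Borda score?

Borda scores:
  Kenton: 3·0 + 2·1 + 8·2 + 12·3 = 54
  Harrow: 3·1 + 2·2 + 8·3 + 12·1 = 43
  Glendale: 3·2 + 2·0 + 8·0 + 12·2 = 30
  Avon: 3·3 + 2·3 + 8·1 + 12·0 = 23
Kenton has the highest total.

Kenton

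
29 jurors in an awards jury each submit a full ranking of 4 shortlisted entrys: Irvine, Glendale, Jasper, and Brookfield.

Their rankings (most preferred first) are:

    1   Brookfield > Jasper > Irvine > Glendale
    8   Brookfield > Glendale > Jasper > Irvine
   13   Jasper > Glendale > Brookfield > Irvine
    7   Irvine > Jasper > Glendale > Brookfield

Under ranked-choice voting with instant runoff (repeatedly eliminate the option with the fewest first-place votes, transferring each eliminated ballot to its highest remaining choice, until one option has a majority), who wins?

Jasper

Round 1: Jasper 13, Brookfield 9, Irvine 7, Glendale 0. Glendale has the fewest and is eliminated.
Round 2: Jasper 13, Brookfield 9, Irvine 7. Irvine has the fewest and is eliminated.
Round 3: Jasper 20, Brookfield 9. Jasper has a majority.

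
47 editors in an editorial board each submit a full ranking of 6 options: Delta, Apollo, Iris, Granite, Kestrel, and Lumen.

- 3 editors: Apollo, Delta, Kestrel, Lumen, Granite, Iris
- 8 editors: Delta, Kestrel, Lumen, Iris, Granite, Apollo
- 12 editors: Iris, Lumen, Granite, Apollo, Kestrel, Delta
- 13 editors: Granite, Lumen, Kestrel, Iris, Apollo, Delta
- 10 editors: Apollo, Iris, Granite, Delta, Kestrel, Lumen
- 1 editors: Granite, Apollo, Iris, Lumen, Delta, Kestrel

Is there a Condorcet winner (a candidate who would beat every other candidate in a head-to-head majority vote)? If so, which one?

Head-to-head results (47 voters total):
Delta vs Apollo: Apollo wins 39–8.
Delta vs Iris: Iris wins 36–11.
Delta vs Granite: Granite wins 36–11.
Delta vs Kestrel: Kestrel wins 25–22.
Delta vs Lumen: Lumen wins 26–21.
Apollo vs Iris: Iris wins 33–14.
Apollo vs Granite: Granite wins 34–13.
Apollo vs Kestrel: Apollo wins 26–21.
Apollo vs Lumen: Lumen wins 33–14.
Iris vs Granite: Iris wins 30–17.
Iris vs Kestrel: Kestrel wins 24–23.
Iris vs Lumen: Lumen wins 24–23.
Granite vs Kestrel: Granite wins 36–11.
Granite vs Lumen: Granite wins 24–23.
Kestrel vs Lumen: Lumen wins 26–21.
No candidate beats all others: Apollo beats Kestrel beats Iris beats Apollo, a majority cycle.

None — there is no Condorcet winner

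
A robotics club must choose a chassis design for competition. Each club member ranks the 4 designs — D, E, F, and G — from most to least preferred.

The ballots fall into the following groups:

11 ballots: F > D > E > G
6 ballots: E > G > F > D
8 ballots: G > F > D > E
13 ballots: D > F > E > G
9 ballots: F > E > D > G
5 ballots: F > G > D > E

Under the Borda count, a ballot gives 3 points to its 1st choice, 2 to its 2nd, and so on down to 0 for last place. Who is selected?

F

Borda scores:
  D: 11·2 + 6·0 + 8·1 + 13·3 + 9·1 + 5·1 = 83
  E: 11·1 + 6·3 + 8·0 + 13·1 + 9·2 + 5·0 = 60
  F: 11·3 + 6·1 + 8·2 + 13·2 + 9·3 + 5·3 = 123
  G: 11·0 + 6·2 + 8·3 + 13·0 + 9·0 + 5·2 = 46
F has the highest total.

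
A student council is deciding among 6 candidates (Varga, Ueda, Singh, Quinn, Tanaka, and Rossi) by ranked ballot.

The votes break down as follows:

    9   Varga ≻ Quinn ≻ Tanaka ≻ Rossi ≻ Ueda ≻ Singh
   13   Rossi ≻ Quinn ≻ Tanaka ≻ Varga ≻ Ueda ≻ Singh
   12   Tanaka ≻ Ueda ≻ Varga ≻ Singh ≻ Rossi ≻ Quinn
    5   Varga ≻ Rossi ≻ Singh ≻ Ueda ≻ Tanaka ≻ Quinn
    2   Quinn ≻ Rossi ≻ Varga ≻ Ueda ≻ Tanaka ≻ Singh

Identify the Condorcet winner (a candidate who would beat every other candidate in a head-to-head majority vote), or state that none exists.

None — there is no Condorcet winner

Head-to-head results (41 voters total):
Varga vs Ueda: Varga wins 29–12.
Varga vs Singh: Varga wins 41–0.
Varga vs Quinn: Varga wins 26–15.
Varga vs Tanaka: Tanaka wins 25–16.
Varga vs Rossi: Varga wins 26–15.
Ueda vs Singh: Ueda wins 36–5.
Ueda vs Quinn: Quinn wins 24–17.
Ueda vs Tanaka: Tanaka wins 34–7.
Ueda vs Rossi: Rossi wins 29–12.
Singh vs Quinn: Quinn wins 24–17.
Singh vs Tanaka: Tanaka wins 36–5.
Singh vs Rossi: Rossi wins 29–12.
Quinn vs Tanaka: Quinn wins 24–17.
Quinn vs Rossi: Rossi wins 30–11.
Tanaka vs Rossi: Tanaka wins 21–20.
No candidate beats all others: Varga beats Quinn beats Tanaka beats Varga, a majority cycle.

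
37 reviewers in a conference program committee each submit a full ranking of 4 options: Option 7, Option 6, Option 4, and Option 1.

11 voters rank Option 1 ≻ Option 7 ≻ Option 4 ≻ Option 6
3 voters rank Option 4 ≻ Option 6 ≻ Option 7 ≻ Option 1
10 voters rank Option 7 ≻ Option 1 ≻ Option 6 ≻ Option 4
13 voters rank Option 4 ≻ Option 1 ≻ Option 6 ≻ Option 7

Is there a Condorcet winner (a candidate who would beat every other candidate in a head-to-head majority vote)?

Yes

Head-to-head results (37 voters total):
Option 7 vs Option 6: Option 7 wins 21–16.
Option 7 vs Option 4: Option 7 wins 21–16.
Option 7 vs Option 1: Option 1 wins 24–13.
Option 6 vs Option 4: Option 4 wins 27–10.
Option 6 vs Option 1: Option 1 wins 34–3.
Option 4 vs Option 1: Option 1 wins 21–16.
Option 1 beats each rival — Option 7 (24–13), Option 6 (34–3), Option 4 (21–16) — so Option 1 is the Condorcet winner.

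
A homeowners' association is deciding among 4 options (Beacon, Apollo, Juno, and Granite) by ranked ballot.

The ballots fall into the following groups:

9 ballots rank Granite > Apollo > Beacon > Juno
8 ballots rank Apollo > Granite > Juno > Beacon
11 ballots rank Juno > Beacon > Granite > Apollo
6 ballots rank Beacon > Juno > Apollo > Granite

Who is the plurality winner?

First-place vote totals:
  Beacon: 6
  Apollo: 8
  Juno: 11
  Granite: 9
Juno has the most first-place votes.

Juno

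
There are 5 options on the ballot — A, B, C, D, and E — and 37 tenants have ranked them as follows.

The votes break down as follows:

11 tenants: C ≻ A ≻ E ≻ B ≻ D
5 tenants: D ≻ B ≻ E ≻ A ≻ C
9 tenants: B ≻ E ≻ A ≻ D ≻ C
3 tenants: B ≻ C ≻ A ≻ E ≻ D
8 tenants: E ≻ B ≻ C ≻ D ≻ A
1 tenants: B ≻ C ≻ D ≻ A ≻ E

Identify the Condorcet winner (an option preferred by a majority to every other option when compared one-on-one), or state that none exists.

Head-to-head results (37 voters total):
A vs B: B wins 26–11.
A vs C: C wins 23–14.
A vs D: A wins 23–14.
A vs E: E wins 22–15.
B vs C: B wins 26–11.
B vs D: B wins 32–5.
B vs E: E wins 19–18.
C vs D: C wins 23–14.
C vs E: E wins 22–15.
D vs E: E wins 31–6.
E beats each rival — A (22–15), B (19–18), C (22–15), D (31–6) — so E is the Condorcet winner.

E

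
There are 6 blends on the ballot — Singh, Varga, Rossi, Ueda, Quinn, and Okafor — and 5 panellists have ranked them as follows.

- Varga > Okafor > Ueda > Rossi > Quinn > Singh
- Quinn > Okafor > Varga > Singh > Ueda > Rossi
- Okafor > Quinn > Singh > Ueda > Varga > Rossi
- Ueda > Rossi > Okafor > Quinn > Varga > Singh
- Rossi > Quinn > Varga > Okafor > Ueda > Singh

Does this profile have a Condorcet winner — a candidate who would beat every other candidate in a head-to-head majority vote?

Head-to-head results (5 voters total):
Singh vs Varga: Varga wins 4–1.
Singh vs Rossi: Rossi wins 3–2.
Singh vs Ueda: Ueda wins 3–2.
Singh vs Quinn: Quinn wins 5–0.
Singh vs Okafor: Okafor wins 5–0.
Varga vs Rossi: Varga wins 3–2.
Varga vs Ueda: Varga wins 3–2.
Varga vs Quinn: Quinn wins 4–1.
Varga vs Okafor: Okafor wins 3–2.
Rossi vs Ueda: Ueda wins 4–1.
Rossi vs Quinn: Rossi wins 3–2.
Rossi vs Okafor: Okafor wins 3–2.
Ueda vs Quinn: Quinn wins 3–2.
Ueda vs Okafor: Okafor wins 4–1.
Quinn vs Okafor: Okafor wins 3–2.
Okafor beats each rival — Singh (5–0), Varga (3–2), Rossi (3–2), Ueda (4–1), Quinn (3–2) — so Okafor is the Condorcet winner.

Yes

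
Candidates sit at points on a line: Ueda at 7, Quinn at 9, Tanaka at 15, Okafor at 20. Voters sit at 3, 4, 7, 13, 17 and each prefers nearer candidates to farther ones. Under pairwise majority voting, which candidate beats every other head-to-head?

With single-peaked preferences on a line, the Condorcet winner is the candidate closest to the median voter.
The median voter (position 7) is closest to Ueda at 7.
Check: Ueda vs Tanaka — voters closer to Ueda: 3 of 5.

Ueda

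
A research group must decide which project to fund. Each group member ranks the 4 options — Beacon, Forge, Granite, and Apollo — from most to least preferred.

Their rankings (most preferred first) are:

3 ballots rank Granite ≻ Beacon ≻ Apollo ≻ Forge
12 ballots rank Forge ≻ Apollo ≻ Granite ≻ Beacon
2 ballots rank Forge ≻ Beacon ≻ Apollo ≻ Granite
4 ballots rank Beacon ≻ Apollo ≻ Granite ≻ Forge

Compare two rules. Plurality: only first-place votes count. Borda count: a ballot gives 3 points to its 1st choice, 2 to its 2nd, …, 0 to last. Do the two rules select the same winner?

Yes

Plurality first-place counts: Beacon 4, Forge 14, Granite 3, Apollo 0 → Forge.
Borda totals: Beacon 22, Forge 42, Granite 25, Apollo 37 → Forge.
The two rules agree on Forge.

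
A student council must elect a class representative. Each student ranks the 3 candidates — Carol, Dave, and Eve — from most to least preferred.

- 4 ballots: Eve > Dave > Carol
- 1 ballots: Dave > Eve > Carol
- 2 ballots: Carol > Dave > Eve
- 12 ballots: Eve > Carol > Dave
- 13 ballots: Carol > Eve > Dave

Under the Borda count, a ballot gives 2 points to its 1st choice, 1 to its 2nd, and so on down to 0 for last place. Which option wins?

Borda scores:
  Carol: 4·0 + 0 + 2·2 + 12·1 + 13·2 = 42
  Dave: 4·1 + 2 + 2·1 + 12·0 + 13·0 = 8
  Eve: 4·2 + 1 + 2·0 + 12·2 + 13·1 = 46
Eve has the highest total.

Eve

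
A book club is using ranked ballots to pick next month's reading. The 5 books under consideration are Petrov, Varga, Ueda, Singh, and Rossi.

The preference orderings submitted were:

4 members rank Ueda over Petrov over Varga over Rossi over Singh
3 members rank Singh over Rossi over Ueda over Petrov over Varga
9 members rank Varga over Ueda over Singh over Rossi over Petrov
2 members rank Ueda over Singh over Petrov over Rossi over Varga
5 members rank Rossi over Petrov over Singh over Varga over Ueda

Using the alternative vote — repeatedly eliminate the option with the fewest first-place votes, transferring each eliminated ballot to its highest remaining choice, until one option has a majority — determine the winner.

Round 1: Varga 9, Ueda 6, Rossi 5, Singh 3, Petrov 0. Petrov has the fewest and is eliminated.
Round 2: Varga 9, Ueda 6, Rossi 5, Singh 3. Singh has the fewest and is eliminated.
Round 3: Varga 9, Rossi 8, Ueda 6. Ueda has the fewest and is eliminated.
Round 4: Varga 13, Rossi 10. Varga has a majority.

Varga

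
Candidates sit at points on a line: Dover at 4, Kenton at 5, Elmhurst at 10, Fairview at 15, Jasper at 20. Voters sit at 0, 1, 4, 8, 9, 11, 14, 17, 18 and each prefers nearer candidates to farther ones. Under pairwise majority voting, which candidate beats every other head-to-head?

Elmhurst

With single-peaked preferences on a line, the Condorcet winner is the candidate closest to the median voter.
The median voter (position 9) is closest to Elmhurst at 10.
Check: Elmhurst vs Jasper — voters closer to Elmhurst: 7 of 9.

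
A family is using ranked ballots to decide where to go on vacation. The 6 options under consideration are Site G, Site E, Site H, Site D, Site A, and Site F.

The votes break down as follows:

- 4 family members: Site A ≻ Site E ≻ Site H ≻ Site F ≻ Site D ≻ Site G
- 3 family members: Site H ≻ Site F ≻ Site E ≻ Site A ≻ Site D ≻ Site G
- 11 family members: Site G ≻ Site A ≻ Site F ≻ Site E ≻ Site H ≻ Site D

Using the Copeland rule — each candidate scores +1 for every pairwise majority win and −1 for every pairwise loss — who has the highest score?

Pairwise results:
  Site G vs Site E: Site G wins 11–7.
  Site G vs Site H: Site G wins 11–7.
  Site G vs Site D: Site G wins 11–7.
  Site G vs Site A: Site G wins 11–7.
  Site G vs Site F: Site G wins 11–7.
  Site E vs Site H: Site E wins 15–3.
  Site E vs Site D: Site E wins 18–0.
  Site E vs Site A: Site A wins 15–3.
  Site E vs Site F: Site F wins 14–4.
  Site H vs Site D: Site H wins 18–0.
  Site H vs Site A: Site A wins 15–3.
  Site H vs Site F: Site F wins 11–7.
  Site D vs Site A: Site A wins 18–0.
  Site D vs Site F: Site F wins 18–0.
  Site A vs Site F: Site A wins 15–3.
Copeland scores (wins − losses):
  Site G: 5 − 0 = 5
  Site E: 2 − 3 = -1
  Site H: 1 − 4 = -3
  Site D: 0 − 5 = -5
  Site A: 4 − 1 = 3
  Site F: 3 − 2 = 1
Site G has the best Copeland score.

Site G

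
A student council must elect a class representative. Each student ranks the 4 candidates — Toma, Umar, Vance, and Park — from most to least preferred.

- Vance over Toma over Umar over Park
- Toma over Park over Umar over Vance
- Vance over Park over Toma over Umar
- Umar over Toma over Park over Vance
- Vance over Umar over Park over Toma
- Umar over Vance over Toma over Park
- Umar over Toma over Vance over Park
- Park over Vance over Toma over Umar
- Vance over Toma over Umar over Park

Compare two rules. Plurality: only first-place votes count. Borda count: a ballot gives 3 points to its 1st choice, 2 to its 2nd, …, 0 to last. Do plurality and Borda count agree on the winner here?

Yes

Plurality first-place counts: Toma 1, Umar 3, Vance 4, Park 1 → Vance.
Borda totals: Toma 14, Umar 14, Vance 17, Park 9 → Vance.
The two rules agree on Vance.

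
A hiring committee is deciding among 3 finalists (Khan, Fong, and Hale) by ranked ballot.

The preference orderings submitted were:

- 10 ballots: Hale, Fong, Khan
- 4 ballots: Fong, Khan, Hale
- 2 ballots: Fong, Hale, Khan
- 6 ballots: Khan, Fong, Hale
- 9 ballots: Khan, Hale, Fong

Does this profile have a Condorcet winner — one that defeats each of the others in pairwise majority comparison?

Head-to-head results (31 voters total):
Khan vs Fong: Fong wins 16–15.
Khan vs Hale: Khan wins 19–12.
Fong vs Hale: Hale wins 19–12.
No candidate beats all others: Khan beats Hale beats Fong beats Khan, a majority cycle.

No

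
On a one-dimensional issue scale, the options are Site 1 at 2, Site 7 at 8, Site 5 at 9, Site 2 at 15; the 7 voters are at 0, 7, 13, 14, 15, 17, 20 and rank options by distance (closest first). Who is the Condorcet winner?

Site 2

With single-peaked preferences on a line, the Condorcet winner is the candidate closest to the median voter.
The median voter (position 14) is closest to Site 2 at 15.
Check: Site 2 vs Site 5 — voters closer to Site 2: 5 of 7.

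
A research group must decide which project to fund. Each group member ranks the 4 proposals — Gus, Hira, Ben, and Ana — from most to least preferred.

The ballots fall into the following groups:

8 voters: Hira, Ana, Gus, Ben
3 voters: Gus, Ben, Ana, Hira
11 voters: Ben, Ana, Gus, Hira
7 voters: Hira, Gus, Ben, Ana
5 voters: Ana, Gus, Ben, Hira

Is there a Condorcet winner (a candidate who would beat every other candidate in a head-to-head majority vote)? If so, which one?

No Condorcet winner

Head-to-head results (34 voters total):
Gus vs Hira: Gus wins 19–15.
Gus vs Ben: Gus wins 23–11.
Gus vs Ana: Ana wins 24–10.
Hira vs Ben: Ben wins 19–15.
Hira vs Ana: Ana wins 19–15.
Ben vs Ana: Ben wins 21–13.
No candidate beats all others: Gus beats Ben beats Ana beats Gus, a majority cycle.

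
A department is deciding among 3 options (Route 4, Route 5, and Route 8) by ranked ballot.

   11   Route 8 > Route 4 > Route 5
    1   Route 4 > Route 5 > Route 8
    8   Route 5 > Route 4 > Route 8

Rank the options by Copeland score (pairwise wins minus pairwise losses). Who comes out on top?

Pairwise results:
  Route 4 vs Route 5: Route 4 wins 12–8.
  Route 4 vs Route 8: Route 8 wins 11–9.
  Route 5 vs Route 8: Route 8 wins 11–9.
Copeland scores (wins − losses):
  Route 4: 1 − 1 = 0
  Route 5: 0 − 2 = -2
  Route 8: 2 − 0 = 2
Route 8 has the best Copeland score.

Route 8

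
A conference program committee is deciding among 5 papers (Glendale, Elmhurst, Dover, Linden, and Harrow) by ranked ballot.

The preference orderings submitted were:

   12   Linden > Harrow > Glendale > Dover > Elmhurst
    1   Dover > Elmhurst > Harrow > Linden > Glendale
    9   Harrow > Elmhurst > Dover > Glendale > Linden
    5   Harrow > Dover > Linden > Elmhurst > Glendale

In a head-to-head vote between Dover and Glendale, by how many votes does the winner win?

Ballots ranking Dover above Glendale: 1+9+5 = 15.
Ballots ranking Glendale above Dover: 12.
Dover wins 15–12, a margin of 3.

3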